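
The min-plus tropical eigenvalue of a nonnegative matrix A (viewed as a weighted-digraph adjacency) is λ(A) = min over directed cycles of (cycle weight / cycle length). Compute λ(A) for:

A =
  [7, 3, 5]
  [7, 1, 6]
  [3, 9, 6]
λ(A) = 1

Enumerate directed cycles and compute their means (weight / length). Sample:
  cycle 0 → 0: weight = 7, length = 1, mean = 7/1 ≈ 7.000
  cycle 1 → 1: weight = 1, length = 1, mean = 1/1 ≈ 1.000
  cycle 2 → 2: weight = 6, length = 1, mean = 6/1 ≈ 6.000
  cycle 0 → 1 → 0: weight = 10, length = 2, mean = 10/2 ≈ 5.000
  cycle 0 → 2 → 0: weight = 8, length = 2, mean = 8/2 ≈ 4.000
  cycle 1 → 0 → 1: weight = 10, length = 2, mean = 10/2 ≈ 5.000
Minimum mean = 1.000, attained e.g. along the cycle 1 → 1 with weight 1 and length 1. So λ(A) = 1/1 = 1.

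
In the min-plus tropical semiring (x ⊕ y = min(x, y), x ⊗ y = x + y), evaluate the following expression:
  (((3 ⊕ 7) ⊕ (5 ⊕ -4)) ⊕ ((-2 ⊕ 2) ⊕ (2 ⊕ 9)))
(((3 ⊕ 7) ⊕ (5 ⊕ -4)) ⊕ ((-2 ⊕ 2) ⊕ (2 ⊕ 9))) = -4

Expand innermost to outermost. Recall ⊕ takes the minimum of its arguments and ⊗ takes their sum. Working out the expression (((3 ⊕ 7) ⊕ (5 ⊕ -4)) ⊕ ((-2 ⊕ 2) ⊕ (2 ⊕ 9))) gives -4.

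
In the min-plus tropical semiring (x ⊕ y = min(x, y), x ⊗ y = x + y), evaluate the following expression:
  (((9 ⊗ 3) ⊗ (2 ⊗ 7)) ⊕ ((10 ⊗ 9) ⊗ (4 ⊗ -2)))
(((9 ⊗ 3) ⊗ (2 ⊗ 7)) ⊕ ((10 ⊗ 9) ⊗ (4 ⊗ -2))) = 21

Expand innermost to outermost. Recall ⊕ takes the minimum of its arguments and ⊗ takes their sum. Working out the expression (((9 ⊗ 3) ⊗ (2 ⊗ 7)) ⊕ ((10 ⊗ 9) ⊗ (4 ⊗ -2))) gives 21.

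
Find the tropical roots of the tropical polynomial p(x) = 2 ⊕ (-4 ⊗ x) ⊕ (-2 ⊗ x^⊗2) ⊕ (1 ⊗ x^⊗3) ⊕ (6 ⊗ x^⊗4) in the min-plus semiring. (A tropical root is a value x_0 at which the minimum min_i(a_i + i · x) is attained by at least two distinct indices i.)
Roots: {-5, -3, -2, 6}

Each tropical root is a break point of the lower envelope of the lines y = a_i + i · x (there are 5 lines, with slopes 0, 1, ..., 4). Only the lines that attain the minimum somewhere contribute to roots; other lines are dominated. Here the surviving (envelope) indices are i = 4, i = 3, i = 2, i = 1, i = 0.
Intersections between consecutive envelope lines give the roots: for adjacent envelope indices i < j the intersection is x = (a_i − a_j) / (j − i). Reading off the sorted break points: {-5, -3, -2, 6}.
Verification: at each break x_0, at least two indices attain the minimum of min_i(a_i + i · x_0).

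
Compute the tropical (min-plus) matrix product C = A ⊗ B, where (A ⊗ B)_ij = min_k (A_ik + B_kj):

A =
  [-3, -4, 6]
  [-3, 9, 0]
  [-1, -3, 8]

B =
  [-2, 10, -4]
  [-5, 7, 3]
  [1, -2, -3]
A ⊗ B =
  [-9, 3, -7]
  [-5, -2, -7]
  [-8, 4, -5]

Apply the min-plus product entry-by-entry:
  C[0][0] = min over k of (A[0][0] + B[0][0] = -3 + -2 = -5, A[0][1] + B[1][0] = -4 + -5 = -9, A[0][2] + B[2][0] = 6 + 1 = 7) = -9 (attained at k = 1)
  C[0][1] = min over k of (A[0][0] + B[0][1] = -3 + 10 = 7, A[0][1] + B[1][1] = -4 + 7 = 3, A[0][2] + B[2][1] = 6 + -2 = 4) = 3 (attained at k = 1)
  C[0][2] = min over k of (A[0][0] + B[0][2] = -3 + -4 = -7, A[0][1] + B[1][2] = -4 + 3 = -1, A[0][2] + B[2][2] = 6 + -3 = 3) = -7 (attained at k = 0)
  C[1][0] = min over k of (A[1][0] + B[0][0] = -3 + -2 = -5, A[1][1] + B[1][0] = 9 + -5 = 4, A[1][2] + B[2][0] = 0 + 1 = 1) = -5 (attained at k = 0)
  C[1][1] = min over k of (A[1][0] + B[0][1] = -3 + 10 = 7, A[1][1] + B[1][1] = 9 + 7 = 16, A[1][2] + B[2][1] = 0 + -2 = -2) = -2 (attained at k = 2)
  C[1][2] = min over k of (A[1][0] + B[0][2] = -3 + -4 = -7, A[1][1] + B[1][2] = 9 + 3 = 12, A[1][2] + B[2][2] = 0 + -3 = -3) = -7 (attained at k = 0)
  C[2][0] = min over k of (A[2][0] + B[0][0] = -1 + -2 = -3, A[2][1] + B[1][0] = -3 + -5 = -8, A[2][2] + B[2][0] = 8 + 1 = 9) = -8 (attained at k = 1)
  C[2][1] = min over k of (A[2][0] + B[0][1] = -1 + 10 = 9, A[2][1] + B[1][1] = -3 + 7 = 4, A[2][2] + B[2][1] = 8 + -2 = 6) = 4 (attained at k = 1)
  C[2][2] = min over k of (A[2][0] + B[0][2] = -1 + -4 = -5, A[2][1] + B[1][2] = -3 + 3 = 0, A[2][2] + B[2][2] = 8 + -3 = 5) = -5 (attained at k = 0)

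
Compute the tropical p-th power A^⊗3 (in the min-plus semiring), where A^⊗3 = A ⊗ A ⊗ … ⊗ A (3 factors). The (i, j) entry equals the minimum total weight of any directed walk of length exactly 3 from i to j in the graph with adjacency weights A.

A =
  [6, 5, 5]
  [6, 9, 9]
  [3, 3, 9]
A^⊗3 =
  [14, 13, 13]
  [14, 14, 17]
  [11, 11, 14]

Each entry (A^⊗3)_ij equals the minimum over all length-3 walks i = v_0 → v_1 → … → v_3 = j of Σ_t A[v_t][v_{t+1}]. For example, for (i, j) = (0, 2) we minimise over 9 possible intermediate vertex sequences; the minimum is 13, attained along the walk 0 → 2 → 0 → 2.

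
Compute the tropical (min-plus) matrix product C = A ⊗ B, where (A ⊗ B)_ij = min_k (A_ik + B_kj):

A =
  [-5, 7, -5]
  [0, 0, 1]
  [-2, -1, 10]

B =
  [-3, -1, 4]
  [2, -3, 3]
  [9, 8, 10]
A ⊗ B =
  [-8, -6, -1]
  [-3, -3, 3]
  [-5, -4, 2]

Apply the min-plus product entry-by-entry:
  C[0][0] = min over k of (A[0][0] + B[0][0] = -5 + -3 = -8, A[0][1] + B[1][0] = 7 + 2 = 9, A[0][2] + B[2][0] = -5 + 9 = 4) = -8 (attained at k = 0)
  C[0][1] = min over k of (A[0][0] + B[0][1] = -5 + -1 = -6, A[0][1] + B[1][1] = 7 + -3 = 4, A[0][2] + B[2][1] = -5 + 8 = 3) = -6 (attained at k = 0)
  C[0][2] = min over k of (A[0][0] + B[0][2] = -5 + 4 = -1, A[0][1] + B[1][2] = 7 + 3 = 10, A[0][2] + B[2][2] = -5 + 10 = 5) = -1 (attained at k = 0)
  C[1][0] = min over k of (A[1][0] + B[0][0] = 0 + -3 = -3, A[1][1] + B[1][0] = 0 + 2 = 2, A[1][2] + B[2][0] = 1 + 9 = 10) = -3 (attained at k = 0)
  C[1][1] = min over k of (A[1][0] + B[0][1] = 0 + -1 = -1, A[1][1] + B[1][1] = 0 + -3 = -3, A[1][2] + B[2][1] = 1 + 8 = 9) = -3 (attained at k = 1)
  C[1][2] = min over k of (A[1][0] + B[0][2] = 0 + 4 = 4, A[1][1] + B[1][2] = 0 + 3 = 3, A[1][2] + B[2][2] = 1 + 10 = 11) = 3 (attained at k = 1)
  C[2][0] = min over k of (A[2][0] + B[0][0] = -2 + -3 = -5, A[2][1] + B[1][0] = -1 + 2 = 1, A[2][2] + B[2][0] = 10 + 9 = 19) = -5 (attained at k = 0)
  C[2][1] = min over k of (A[2][0] + B[0][1] = -2 + -1 = -3, A[2][1] + B[1][1] = -1 + -3 = -4, A[2][2] + B[2][1] = 10 + 8 = 18) = -4 (attained at k = 1)
  C[2][2] = min over k of (A[2][0] + B[0][2] = -2 + 4 = 2, A[2][1] + B[1][2] = -1 + 3 = 2, A[2][2] + B[2][2] = 10 + 10 = 20) = 2 (attained at k = 0)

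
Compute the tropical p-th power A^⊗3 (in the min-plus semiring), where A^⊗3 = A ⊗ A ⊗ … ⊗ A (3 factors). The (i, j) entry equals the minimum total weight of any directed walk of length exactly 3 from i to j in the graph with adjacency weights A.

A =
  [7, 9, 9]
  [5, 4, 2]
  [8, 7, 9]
A^⊗3 =
  [18, 17, 15]
  [13, 12, 10]
  [16, 15, 13]

Each entry (A^⊗3)_ij equals the minimum over all length-3 walks i = v_0 → v_1 → … → v_3 = j of Σ_t A[v_t][v_{t+1}]. For example, for (i, j) = (0, 2) we minimise over 9 possible intermediate vertex sequences; the minimum is 15, attained along the walk 0 → 1 → 1 → 2.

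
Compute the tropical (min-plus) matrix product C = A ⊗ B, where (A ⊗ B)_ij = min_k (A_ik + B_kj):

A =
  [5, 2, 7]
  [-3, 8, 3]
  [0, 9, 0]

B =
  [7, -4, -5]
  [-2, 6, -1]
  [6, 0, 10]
A ⊗ B =
  [0, 1, 0]
  [4, -7, -8]
  [6, -4, -5]

Apply the min-plus product entry-by-entry:
  C[0][0] = min over k of (A[0][0] + B[0][0] = 5 + 7 = 12, A[0][1] + B[1][0] = 2 + -2 = 0, A[0][2] + B[2][0] = 7 + 6 = 13) = 0 (attained at k = 1)
  C[0][1] = min over k of (A[0][0] + B[0][1] = 5 + -4 = 1, A[0][1] + B[1][1] = 2 + 6 = 8, A[0][2] + B[2][1] = 7 + 0 = 7) = 1 (attained at k = 0)
  C[0][2] = min over k of (A[0][0] + B[0][2] = 5 + -5 = 0, A[0][1] + B[1][2] = 2 + -1 = 1, A[0][2] + B[2][2] = 7 + 10 = 17) = 0 (attained at k = 0)
  C[1][0] = min over k of (A[1][0] + B[0][0] = -3 + 7 = 4, A[1][1] + B[1][0] = 8 + -2 = 6, A[1][2] + B[2][0] = 3 + 6 = 9) = 4 (attained at k = 0)
  C[1][1] = min over k of (A[1][0] + B[0][1] = -3 + -4 = -7, A[1][1] + B[1][1] = 8 + 6 = 14, A[1][2] + B[2][1] = 3 + 0 = 3) = -7 (attained at k = 0)
  C[1][2] = min over k of (A[1][0] + B[0][2] = -3 + -5 = -8, A[1][1] + B[1][2] = 8 + -1 = 7, A[1][2] + B[2][2] = 3 + 10 = 13) = -8 (attained at k = 0)
  C[2][0] = min over k of (A[2][0] + B[0][0] = 0 + 7 = 7, A[2][1] + B[1][0] = 9 + -2 = 7, A[2][2] + B[2][0] = 0 + 6 = 6) = 6 (attained at k = 2)
  C[2][1] = min over k of (A[2][0] + B[0][1] = 0 + -4 = -4, A[2][1] + B[1][1] = 9 + 6 = 15, A[2][2] + B[2][1] = 0 + 0 = 0) = -4 (attained at k = 0)
  C[2][2] = min over k of (A[2][0] + B[0][2] = 0 + -5 = -5, A[2][1] + B[1][2] = 9 + -1 = 8, A[2][2] + B[2][2] = 0 + 10 = 10) = -5 (attained at k = 0)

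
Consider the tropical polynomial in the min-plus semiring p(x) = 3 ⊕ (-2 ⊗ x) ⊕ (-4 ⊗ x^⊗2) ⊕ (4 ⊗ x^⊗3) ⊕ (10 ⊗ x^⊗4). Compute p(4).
p(4) = 2

A tropical monomial a ⊗ x^⊗i evaluates to a + i · x. Evaluating each term at x = 4:
  Term 0 contributes 3 + 0 · 4 = 3
  Term 1 contributes -2 + 1 · 4 = 2
  Term 2 contributes -4 + 2 · 4 = 4
  Term 3 contributes 4 + 3 · 4 = 16
  Term 4 contributes 10 + 4 · 4 = 26
p(4) = ⊕ of these = min[3, 2, 4, 16, 26] = 2.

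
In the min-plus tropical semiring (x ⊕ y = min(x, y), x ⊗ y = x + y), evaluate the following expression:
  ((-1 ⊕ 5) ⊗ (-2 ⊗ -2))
((-1 ⊕ 5) ⊗ (-2 ⊗ -2)) = -5

Expand innermost to outermost. Recall ⊕ takes the minimum of its arguments and ⊗ takes their sum. Working out the expression ((-1 ⊕ 5) ⊗ (-2 ⊗ -2)) gives -5.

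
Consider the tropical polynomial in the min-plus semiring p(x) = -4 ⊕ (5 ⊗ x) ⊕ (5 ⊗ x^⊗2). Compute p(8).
p(8) = -4

A tropical monomial a ⊗ x^⊗i evaluates to a + i · x. Evaluating each term at x = 8:
  Term 0 contributes -4 + 0 · 8 = -4
  Term 1 contributes 5 + 1 · 8 = 13
  Term 2 contributes 5 + 2 · 8 = 21
p(8) = ⊕ of these = min[-4, 13, 21] = -4.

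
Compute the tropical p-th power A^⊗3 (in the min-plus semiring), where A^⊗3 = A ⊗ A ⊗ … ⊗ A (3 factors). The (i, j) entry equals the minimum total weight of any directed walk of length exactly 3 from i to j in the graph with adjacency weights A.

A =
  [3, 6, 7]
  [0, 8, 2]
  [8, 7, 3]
A^⊗3 =
  [9, 12, 11]
  [6, 9, 8]
  [10, 13, 9]

Each entry (A^⊗3)_ij equals the minimum over all length-3 walks i = v_0 → v_1 → … → v_3 = j of Σ_t A[v_t][v_{t+1}]. For example, for (i, j) = (0, 2) we minimise over 9 possible intermediate vertex sequences; the minimum is 11, attained along the walk 0 → 0 → 1 → 2.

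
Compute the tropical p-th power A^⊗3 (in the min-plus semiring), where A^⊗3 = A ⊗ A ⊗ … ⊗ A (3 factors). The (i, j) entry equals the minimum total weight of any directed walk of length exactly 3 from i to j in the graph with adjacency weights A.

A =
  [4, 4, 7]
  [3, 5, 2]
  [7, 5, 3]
A^⊗3 =
  [11, 11, 9]
  [10, 10, 8]
  [11, 11, 9]

Each entry (A^⊗3)_ij equals the minimum over all length-3 walks i = v_0 → v_1 → … → v_3 = j of Σ_t A[v_t][v_{t+1}]. For example, for (i, j) = (0, 2) we minimise over 9 possible intermediate vertex sequences; the minimum is 9, attained along the walk 0 → 1 → 2 → 2.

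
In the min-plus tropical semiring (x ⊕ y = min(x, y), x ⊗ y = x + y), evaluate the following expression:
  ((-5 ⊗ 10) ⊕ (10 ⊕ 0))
((-5 ⊗ 10) ⊕ (10 ⊕ 0)) = 0

Expand innermost to outermost. Recall ⊕ takes the minimum of its arguments and ⊗ takes their sum. Working out the expression ((-5 ⊗ 10) ⊕ (10 ⊕ 0)) gives 0.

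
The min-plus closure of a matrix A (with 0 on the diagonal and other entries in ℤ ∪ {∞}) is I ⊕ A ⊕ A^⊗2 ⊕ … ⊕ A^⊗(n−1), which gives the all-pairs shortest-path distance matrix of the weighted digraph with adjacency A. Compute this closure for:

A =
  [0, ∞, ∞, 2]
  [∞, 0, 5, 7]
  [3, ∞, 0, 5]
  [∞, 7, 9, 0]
Closure =
  [0, 9, 11, 2]
  [8, 0, 5, 7]
  [3, 12, 0, 5]
  [12, 7, 9, 0]

This is the Floyd-Warshall all-pairs shortest-path computation. For each intermediate vertex k = 0, 1, …, 3, update dist[i][j] ← min(dist[i][j], dist[i][k] + dist[k][j]). The final matrix gives, for each (i, j), the minimum total weight of any directed path from i to j (possibly empty when i = j).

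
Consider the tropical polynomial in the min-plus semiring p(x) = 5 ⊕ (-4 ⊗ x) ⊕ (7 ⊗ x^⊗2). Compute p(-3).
p(-3) = -7

A tropical monomial a ⊗ x^⊗i evaluates to a + i · x. Evaluating each term at x = -3:
  Term 0 contributes 5 + 0 · -3 = 5
  Term 1 contributes -4 + 1 · -3 = -7
  Term 2 contributes 7 + 2 · -3 = 1
p(-3) = ⊕ of these = min[5, -7, 1] = -7.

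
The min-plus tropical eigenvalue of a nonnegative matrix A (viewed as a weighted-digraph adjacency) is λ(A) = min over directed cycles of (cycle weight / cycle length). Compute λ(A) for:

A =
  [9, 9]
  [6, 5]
λ(A) = 5

Enumerate directed cycles and compute their means (weight / length). Sample:
  cycle 0 → 0: weight = 9, length = 1, mean = 9/1 ≈ 9.000
  cycle 1 → 1: weight = 5, length = 1, mean = 5/1 ≈ 5.000
  cycle 0 → 1 → 0: weight = 15, length = 2, mean = 15/2 ≈ 7.500
  cycle 1 → 0 → 1: weight = 15, length = 2, mean = 15/2 ≈ 7.500
Minimum mean = 5.000, attained e.g. along the cycle 1 → 1 with weight 5 and length 1. So λ(A) = 5/1 = 5.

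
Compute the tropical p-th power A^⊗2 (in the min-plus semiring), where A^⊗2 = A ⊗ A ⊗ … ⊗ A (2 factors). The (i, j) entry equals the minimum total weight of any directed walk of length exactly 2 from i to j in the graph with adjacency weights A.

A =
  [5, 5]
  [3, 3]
A^⊗2 =
  [8, 8]
  [6, 6]

Each entry (A^⊗2)_ij equals the minimum over all length-2 walks i = v_0 → v_1 → … → v_2 = j of Σ_t A[v_t][v_{t+1}]. For example, for (i, j) = (0, 1) we minimise over 2 possible intermediate vertex sequences; the minimum is 8, attained along the walk 0 → 1 → 1.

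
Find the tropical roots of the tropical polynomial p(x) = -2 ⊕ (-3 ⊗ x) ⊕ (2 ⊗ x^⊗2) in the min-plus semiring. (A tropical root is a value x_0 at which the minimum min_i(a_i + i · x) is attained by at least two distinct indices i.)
Roots: {-5, 1}

Each tropical root is a break point of the lower envelope of the lines y = a_i + i · x (there are 3 lines, with slopes 0, 1, ..., 2). Only the lines that attain the minimum somewhere contribute to roots; other lines are dominated. Here the surviving (envelope) indices are i = 2, i = 1, i = 0.
Intersections between consecutive envelope lines give the roots: for adjacent envelope indices i < j the intersection is x = (a_i − a_j) / (j − i). Reading off the sorted break points: {-5, 1}.
Verification: at each break x_0, at least two indices attain the minimum of min_i(a_i + i · x_0).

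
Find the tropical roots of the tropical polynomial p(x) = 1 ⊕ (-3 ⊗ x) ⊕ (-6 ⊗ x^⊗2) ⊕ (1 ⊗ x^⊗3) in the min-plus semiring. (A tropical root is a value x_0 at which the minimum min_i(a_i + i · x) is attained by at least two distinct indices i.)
Roots: {-7, 3, 4}

Each tropical root is a break point of the lower envelope of the lines y = a_i + i · x (there are 4 lines, with slopes 0, 1, ..., 3). Only the lines that attain the minimum somewhere contribute to roots; other lines are dominated. Here the surviving (envelope) indices are i = 3, i = 2, i = 1, i = 0.
Intersections between consecutive envelope lines give the roots: for adjacent envelope indices i < j the intersection is x = (a_i − a_j) / (j − i). Reading off the sorted break points: {-7, 3, 4}.
Verification: at each break x_0, at least two indices attain the minimum of min_i(a_i + i · x_0).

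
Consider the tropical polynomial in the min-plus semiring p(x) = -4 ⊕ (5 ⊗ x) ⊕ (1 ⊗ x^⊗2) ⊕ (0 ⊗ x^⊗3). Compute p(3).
p(3) = -4

A tropical monomial a ⊗ x^⊗i evaluates to a + i · x. Evaluating each term at x = 3:
  Term 0 contributes -4 + 0 · 3 = -4
  Term 1 contributes 5 + 1 · 3 = 8
  Term 2 contributes 1 + 2 · 3 = 7
  Term 3 contributes 0 + 3 · 3 = 9
p(3) = ⊕ of these = min[-4, 8, 7, 9] = -4.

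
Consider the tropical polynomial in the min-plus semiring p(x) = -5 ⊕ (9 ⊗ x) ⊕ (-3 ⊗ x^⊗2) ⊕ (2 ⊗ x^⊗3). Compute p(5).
p(5) = -5

A tropical monomial a ⊗ x^⊗i evaluates to a + i · x. Evaluating each term at x = 5:
  Term 0 contributes -5 + 0 · 5 = -5
  Term 1 contributes 9 + 1 · 5 = 14
  Term 2 contributes -3 + 2 · 5 = 7
  Term 3 contributes 2 + 3 · 5 = 17
p(5) = ⊕ of these = min[-5, 14, 7, 17] = -5.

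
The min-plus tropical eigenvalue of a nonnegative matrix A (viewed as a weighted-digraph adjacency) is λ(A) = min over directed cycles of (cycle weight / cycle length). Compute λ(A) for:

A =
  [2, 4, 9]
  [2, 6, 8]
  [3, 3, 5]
λ(A) = 2

Enumerate directed cycles and compute their means (weight / length). Sample:
  cycle 0 → 0: weight = 2, length = 1, mean = 2/1 ≈ 2.000
  cycle 1 → 1: weight = 6, length = 1, mean = 6/1 ≈ 6.000
  cycle 2 → 2: weight = 5, length = 1, mean = 5/1 ≈ 5.000
  cycle 0 → 1 → 0: weight = 6, length = 2, mean = 6/2 ≈ 3.000
  cycle 0 → 2 → 0: weight = 12, length = 2, mean = 12/2 ≈ 6.000
  cycle 1 → 0 → 1: weight = 6, length = 2, mean = 6/2 ≈ 3.000
Minimum mean = 2.000, attained e.g. along the cycle 0 → 0 with weight 2 and length 1. So λ(A) = 2/1 = 2.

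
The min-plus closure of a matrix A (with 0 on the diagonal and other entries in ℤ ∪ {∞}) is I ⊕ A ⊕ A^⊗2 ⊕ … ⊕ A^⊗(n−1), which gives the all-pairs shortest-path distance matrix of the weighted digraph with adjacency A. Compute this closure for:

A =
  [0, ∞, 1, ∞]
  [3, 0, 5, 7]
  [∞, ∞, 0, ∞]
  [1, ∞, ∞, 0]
Closure =
  [0, ∞, 1, ∞]
  [3, 0, 4, 7]
  [∞, ∞, 0, ∞]
  [1, ∞, 2, 0]

This is the Floyd-Warshall all-pairs shortest-path computation. For each intermediate vertex k = 0, 1, …, 3, update dist[i][j] ← min(dist[i][j], dist[i][k] + dist[k][j]). The final matrix gives, for each (i, j), the minimum total weight of any directed path from i to j (possibly empty when i = j).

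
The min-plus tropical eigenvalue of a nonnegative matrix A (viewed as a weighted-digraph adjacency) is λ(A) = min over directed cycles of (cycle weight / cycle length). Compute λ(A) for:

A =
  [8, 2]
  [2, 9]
λ(A) = 2

Enumerate directed cycles and compute their means (weight / length). Sample:
  cycle 0 → 0: weight = 8, length = 1, mean = 8/1 ≈ 8.000
  cycle 1 → 1: weight = 9, length = 1, mean = 9/1 ≈ 9.000
  cycle 0 → 1 → 0: weight = 4, length = 2, mean = 4/2 ≈ 2.000
  cycle 1 → 0 → 1: weight = 4, length = 2, mean = 4/2 ≈ 2.000
Minimum mean = 2.000, attained e.g. along the cycle 0 → 1 → 0 with weight 4 and length 2. So λ(A) = 4/2 = 2.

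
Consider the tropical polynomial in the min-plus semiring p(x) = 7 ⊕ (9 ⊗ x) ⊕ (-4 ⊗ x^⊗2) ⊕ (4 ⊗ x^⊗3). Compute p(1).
p(1) = -2

A tropical monomial a ⊗ x^⊗i evaluates to a + i · x. Evaluating each term at x = 1:
  Term 0 contributes 7 + 0 · 1 = 7
  Term 1 contributes 9 + 1 · 1 = 10
  Term 2 contributes -4 + 2 · 1 = -2
  Term 3 contributes 4 + 3 · 1 = 7
p(1) = ⊕ of these = min[7, 10, -2, 7] = -2.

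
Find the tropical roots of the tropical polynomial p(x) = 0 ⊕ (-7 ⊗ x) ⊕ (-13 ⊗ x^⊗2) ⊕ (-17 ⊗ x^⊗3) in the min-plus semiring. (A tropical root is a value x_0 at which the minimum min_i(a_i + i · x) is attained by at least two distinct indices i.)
Roots: {4, 6, 7}

Each tropical root is a break point of the lower envelope of the lines y = a_i + i · x (there are 4 lines, with slopes 0, 1, ..., 3). Only the lines that attain the minimum somewhere contribute to roots; other lines are dominated. Here the surviving (envelope) indices are i = 3, i = 2, i = 1, i = 0.
Intersections between consecutive envelope lines give the roots: for adjacent envelope indices i < j the intersection is x = (a_i − a_j) / (j − i). Reading off the sorted break points: {4, 6, 7}.
Verification: at each break x_0, at least two indices attain the minimum of min_i(a_i + i · x_0).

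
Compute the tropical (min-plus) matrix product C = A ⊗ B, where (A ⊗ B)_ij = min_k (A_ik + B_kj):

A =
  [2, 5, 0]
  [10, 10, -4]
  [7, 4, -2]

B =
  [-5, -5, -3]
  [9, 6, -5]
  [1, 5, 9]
A ⊗ B =
  [-3, -3, -1]
  [-3, 1, 5]
  [-1, 2, -1]

Apply the min-plus product entry-by-entry:
  C[0][0] = min over k of (A[0][0] + B[0][0] = 2 + -5 = -3, A[0][1] + B[1][0] = 5 + 9 = 14, A[0][2] + B[2][0] = 0 + 1 = 1) = -3 (attained at k = 0)
  C[0][1] = min over k of (A[0][0] + B[0][1] = 2 + -5 = -3, A[0][1] + B[1][1] = 5 + 6 = 11, A[0][2] + B[2][1] = 0 + 5 = 5) = -3 (attained at k = 0)
  C[0][2] = min over k of (A[0][0] + B[0][2] = 2 + -3 = -1, A[0][1] + B[1][2] = 5 + -5 = 0, A[0][2] + B[2][2] = 0 + 9 = 9) = -1 (attained at k = 0)
  C[1][0] = min over k of (A[1][0] + B[0][0] = 10 + -5 = 5, A[1][1] + B[1][0] = 10 + 9 = 19, A[1][2] + B[2][0] = -4 + 1 = -3) = -3 (attained at k = 2)
  C[1][1] = min over k of (A[1][0] + B[0][1] = 10 + -5 = 5, A[1][1] + B[1][1] = 10 + 6 = 16, A[1][2] + B[2][1] = -4 + 5 = 1) = 1 (attained at k = 2)
  C[1][2] = min over k of (A[1][0] + B[0][2] = 10 + -3 = 7, A[1][1] + B[1][2] = 10 + -5 = 5, A[1][2] + B[2][2] = -4 + 9 = 5) = 5 (attained at k = 1)
  C[2][0] = min over k of (A[2][0] + B[0][0] = 7 + -5 = 2, A[2][1] + B[1][0] = 4 + 9 = 13, A[2][2] + B[2][0] = -2 + 1 = -1) = -1 (attained at k = 2)
  C[2][1] = min over k of (A[2][0] + B[0][1] = 7 + -5 = 2, A[2][1] + B[1][1] = 4 + 6 = 10, A[2][2] + B[2][1] = -2 + 5 = 3) = 2 (attained at k = 0)
  C[2][2] = min over k of (A[2][0] + B[0][2] = 7 + -3 = 4, A[2][1] + B[1][2] = 4 + -5 = -1, A[2][2] + B[2][2] = -2 + 9 = 7) = -1 (attained at k = 1)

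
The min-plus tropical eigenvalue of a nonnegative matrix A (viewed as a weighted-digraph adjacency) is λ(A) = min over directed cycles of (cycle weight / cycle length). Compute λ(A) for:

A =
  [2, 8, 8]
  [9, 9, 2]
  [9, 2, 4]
λ(A) = 2

Enumerate directed cycles and compute their means (weight / length). Sample:
  cycle 0 → 0: weight = 2, length = 1, mean = 2/1 ≈ 2.000
  cycle 1 → 1: weight = 9, length = 1, mean = 9/1 ≈ 9.000
  cycle 2 → 2: weight = 4, length = 1, mean = 4/1 ≈ 4.000
  cycle 0 → 1 → 0: weight = 17, length = 2, mean = 17/2 ≈ 8.500
  cycle 0 → 2 → 0: weight = 17, length = 2, mean = 17/2 ≈ 8.500
  cycle 1 → 0 → 1: weight = 17, length = 2, mean = 17/2 ≈ 8.500
Minimum mean = 2.000, attained e.g. along the cycle 0 → 0 with weight 2 and length 1. So λ(A) = 2/1 = 2.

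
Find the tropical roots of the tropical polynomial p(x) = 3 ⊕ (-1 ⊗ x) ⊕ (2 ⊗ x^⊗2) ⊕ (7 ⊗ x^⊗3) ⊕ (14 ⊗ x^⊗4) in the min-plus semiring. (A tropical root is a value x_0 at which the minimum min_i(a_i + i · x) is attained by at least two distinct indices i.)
Roots: {-7, -5, -3, 4}

Each tropical root is a break point of the lower envelope of the lines y = a_i + i · x (there are 5 lines, with slopes 0, 1, ..., 4). Only the lines that attain the minimum somewhere contribute to roots; other lines are dominated. Here the surviving (envelope) indices are i = 4, i = 3, i = 2, i = 1, i = 0.
Intersections between consecutive envelope lines give the roots: for adjacent envelope indices i < j the intersection is x = (a_i − a_j) / (j − i). Reading off the sorted break points: {-7, -5, -3, 4}.
Verification: at each break x_0, at least two indices attain the minimum of min_i(a_i + i · x_0).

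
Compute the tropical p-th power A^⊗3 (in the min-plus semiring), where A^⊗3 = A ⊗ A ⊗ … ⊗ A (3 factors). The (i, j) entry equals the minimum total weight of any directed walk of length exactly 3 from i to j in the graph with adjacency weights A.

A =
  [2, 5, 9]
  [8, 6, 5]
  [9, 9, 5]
A^⊗3 =
  [6, 9, 12]
  [12, 15, 15]
  [13, 16, 15]

Each entry (A^⊗3)_ij equals the minimum over all length-3 walks i = v_0 → v_1 → … → v_3 = j of Σ_t A[v_t][v_{t+1}]. For example, for (i, j) = (0, 2) we minimise over 9 possible intermediate vertex sequences; the minimum is 12, attained along the walk 0 → 0 → 1 → 2.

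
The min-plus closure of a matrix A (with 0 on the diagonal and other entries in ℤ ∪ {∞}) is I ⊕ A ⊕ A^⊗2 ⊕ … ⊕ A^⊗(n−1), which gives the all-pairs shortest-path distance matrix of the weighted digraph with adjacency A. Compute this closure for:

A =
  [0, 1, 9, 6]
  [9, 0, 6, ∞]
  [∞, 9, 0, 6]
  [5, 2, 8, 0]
Closure =
  [0, 1, 7, 6]
  [9, 0, 6, 12]
  [11, 8, 0, 6]
  [5, 2, 8, 0]

This is the Floyd-Warshall all-pairs shortest-path computation. For each intermediate vertex k = 0, 1, …, 3, update dist[i][j] ← min(dist[i][j], dist[i][k] + dist[k][j]). The final matrix gives, for each (i, j), the minimum total weight of any directed path from i to j (possibly empty when i = j).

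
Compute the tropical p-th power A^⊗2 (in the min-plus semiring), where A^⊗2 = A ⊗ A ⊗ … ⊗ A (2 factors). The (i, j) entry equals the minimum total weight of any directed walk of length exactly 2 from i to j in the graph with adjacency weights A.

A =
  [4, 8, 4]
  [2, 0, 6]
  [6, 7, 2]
A^⊗2 =
  [8, 8, 6]
  [2, 0, 6]
  [8, 7, 4]

Each entry (A^⊗2)_ij equals the minimum over all length-2 walks i = v_0 → v_1 → … → v_2 = j of Σ_t A[v_t][v_{t+1}]. For example, for (i, j) = (0, 2) we minimise over 3 possible intermediate vertex sequences; the minimum is 6, attained along the walk 0 → 2 → 2.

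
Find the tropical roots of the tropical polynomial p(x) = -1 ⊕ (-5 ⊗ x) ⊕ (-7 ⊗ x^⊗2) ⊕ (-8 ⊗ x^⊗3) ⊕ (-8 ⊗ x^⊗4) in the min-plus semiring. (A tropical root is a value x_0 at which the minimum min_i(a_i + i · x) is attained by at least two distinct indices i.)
Roots: {0, 1, 2, 4}

Each tropical root is a break point of the lower envelope of the lines y = a_i + i · x (there are 5 lines, with slopes 0, 1, ..., 4). Only the lines that attain the minimum somewhere contribute to roots; other lines are dominated. Here the surviving (envelope) indices are i = 4, i = 3, i = 2, i = 1, i = 0.
Intersections between consecutive envelope lines give the roots: for adjacent envelope indices i < j the intersection is x = (a_i − a_j) / (j − i). Reading off the sorted break points: {0, 1, 2, 4}.
Verification: at each break x_0, at least two indices attain the minimum of min_i(a_i + i · x_0).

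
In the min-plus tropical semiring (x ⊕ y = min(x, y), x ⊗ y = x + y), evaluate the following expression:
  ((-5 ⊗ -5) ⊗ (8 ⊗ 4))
((-5 ⊗ -5) ⊗ (8 ⊗ 4)) = 2

Expand innermost to outermost. Recall ⊕ takes the minimum of its arguments and ⊗ takes their sum. Working out the expression ((-5 ⊗ -5) ⊗ (8 ⊗ 4)) gives 2.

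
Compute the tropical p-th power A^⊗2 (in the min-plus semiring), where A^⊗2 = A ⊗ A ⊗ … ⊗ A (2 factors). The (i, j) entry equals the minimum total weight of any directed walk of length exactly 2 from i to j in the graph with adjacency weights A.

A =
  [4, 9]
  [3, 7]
A^⊗2 =
  [8, 13]
  [7, 12]

Each entry (A^⊗2)_ij equals the minimum over all length-2 walks i = v_0 → v_1 → … → v_2 = j of Σ_t A[v_t][v_{t+1}]. For example, for (i, j) = (0, 1) we minimise over 2 possible intermediate vertex sequences; the minimum is 13, attained along the walk 0 → 0 → 1.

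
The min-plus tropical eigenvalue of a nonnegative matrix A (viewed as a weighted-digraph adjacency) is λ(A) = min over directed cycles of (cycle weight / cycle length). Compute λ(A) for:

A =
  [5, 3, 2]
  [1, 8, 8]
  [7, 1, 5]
λ(A) = 4/3

Enumerate directed cycles and compute their means (weight / length). Sample:
  cycle 0 → 0: weight = 5, length = 1, mean = 5/1 ≈ 5.000
  cycle 1 → 1: weight = 8, length = 1, mean = 8/1 ≈ 8.000
  cycle 2 → 2: weight = 5, length = 1, mean = 5/1 ≈ 5.000
  cycle 0 → 1 → 0: weight = 4, length = 2, mean = 4/2 ≈ 2.000
  cycle 0 → 2 → 0: weight = 9, length = 2, mean = 9/2 ≈ 4.500
  cycle 1 → 0 → 1: weight = 4, length = 2, mean = 4/2 ≈ 2.000
Minimum mean = 1.333, attained e.g. along the cycle 0 → 2 → 1 → 0 with weight 4 and length 3. So λ(A) = 4/3 = 4/3.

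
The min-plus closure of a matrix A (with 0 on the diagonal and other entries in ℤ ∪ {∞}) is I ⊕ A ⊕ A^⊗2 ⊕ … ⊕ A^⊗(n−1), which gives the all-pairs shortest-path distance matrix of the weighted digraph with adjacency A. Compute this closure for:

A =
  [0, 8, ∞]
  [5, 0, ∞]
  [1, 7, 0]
Closure =
  [0, 8, ∞]
  [5, 0, ∞]
  [1, 7, 0]

This is the Floyd-Warshall all-pairs shortest-path computation. For each intermediate vertex k = 0, 1, …, 2, update dist[i][j] ← min(dist[i][j], dist[i][k] + dist[k][j]). The final matrix gives, for each (i, j), the minimum total weight of any directed path from i to j (possibly empty when i = j).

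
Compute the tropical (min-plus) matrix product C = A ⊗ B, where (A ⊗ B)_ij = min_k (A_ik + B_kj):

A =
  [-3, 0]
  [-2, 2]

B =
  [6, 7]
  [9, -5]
A ⊗ B =
  [3, -5]
  [4, -3]

Apply the min-plus product entry-by-entry:
  C[0][0] = min over k of (A[0][0] + B[0][0] = -3 + 6 = 3, A[0][1] + B[1][0] = 0 + 9 = 9) = 3 (attained at k = 0)
  C[0][1] = min over k of (A[0][0] + B[0][1] = -3 + 7 = 4, A[0][1] + B[1][1] = 0 + -5 = -5) = -5 (attained at k = 1)
  C[1][0] = min over k of (A[1][0] + B[0][0] = -2 + 6 = 4, A[1][1] + B[1][0] = 2 + 9 = 11) = 4 (attained at k = 0)
  C[1][1] = min over k of (A[1][0] + B[0][1] = -2 + 7 = 5, A[1][1] + B[1][1] = 2 + -5 = -3) = -3 (attained at k = 1)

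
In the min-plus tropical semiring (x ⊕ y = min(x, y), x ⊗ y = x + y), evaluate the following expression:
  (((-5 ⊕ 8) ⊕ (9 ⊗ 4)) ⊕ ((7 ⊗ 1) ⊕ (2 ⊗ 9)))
(((-5 ⊕ 8) ⊕ (9 ⊗ 4)) ⊕ ((7 ⊗ 1) ⊕ (2 ⊗ 9))) = -5

Expand innermost to outermost. Recall ⊕ takes the minimum of its arguments and ⊗ takes their sum. Working out the expression (((-5 ⊕ 8) ⊕ (9 ⊗ 4)) ⊕ ((7 ⊗ 1) ⊕ (2 ⊗ 9))) gives -5.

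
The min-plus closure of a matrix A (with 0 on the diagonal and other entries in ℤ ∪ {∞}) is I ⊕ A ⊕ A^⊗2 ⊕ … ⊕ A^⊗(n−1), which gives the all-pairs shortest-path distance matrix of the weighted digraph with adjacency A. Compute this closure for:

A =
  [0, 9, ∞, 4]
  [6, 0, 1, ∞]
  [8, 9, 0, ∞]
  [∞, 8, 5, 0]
Closure =
  [0, 9, 9, 4]
  [6, 0, 1, 10]
  [8, 9, 0, 12]
  [13, 8, 5, 0]

This is the Floyd-Warshall all-pairs shortest-path computation. For each intermediate vertex k = 0, 1, …, 3, update dist[i][j] ← min(dist[i][j], dist[i][k] + dist[k][j]). The final matrix gives, for each (i, j), the minimum total weight of any directed path from i to j (possibly empty when i = j).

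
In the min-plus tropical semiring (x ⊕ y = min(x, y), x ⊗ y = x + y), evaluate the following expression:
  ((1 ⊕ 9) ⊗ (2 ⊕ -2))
((1 ⊕ 9) ⊗ (2 ⊕ -2)) = -1

Expand innermost to outermost. Recall ⊕ takes the minimum of its arguments and ⊗ takes their sum. Working out the expression ((1 ⊕ 9) ⊗ (2 ⊕ -2)) gives -1.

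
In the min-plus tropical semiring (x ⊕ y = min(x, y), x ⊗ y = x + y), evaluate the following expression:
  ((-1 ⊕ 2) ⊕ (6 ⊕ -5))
((-1 ⊕ 2) ⊕ (6 ⊕ -5)) = -5

Expand innermost to outermost. Recall ⊕ takes the minimum of its arguments and ⊗ takes their sum. Working out the expression ((-1 ⊕ 2) ⊕ (6 ⊕ -5)) gives -5.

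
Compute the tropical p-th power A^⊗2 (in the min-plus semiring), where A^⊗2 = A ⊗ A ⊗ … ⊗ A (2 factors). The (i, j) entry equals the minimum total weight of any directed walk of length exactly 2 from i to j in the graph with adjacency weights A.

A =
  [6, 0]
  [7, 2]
A^⊗2 =
  [7, 2]
  [9, 4]

Each entry (A^⊗2)_ij equals the minimum over all length-2 walks i = v_0 → v_1 → … → v_2 = j of Σ_t A[v_t][v_{t+1}]. For example, for (i, j) = (0, 1) we minimise over 2 possible intermediate vertex sequences; the minimum is 2, attained along the walk 0 → 1 → 1.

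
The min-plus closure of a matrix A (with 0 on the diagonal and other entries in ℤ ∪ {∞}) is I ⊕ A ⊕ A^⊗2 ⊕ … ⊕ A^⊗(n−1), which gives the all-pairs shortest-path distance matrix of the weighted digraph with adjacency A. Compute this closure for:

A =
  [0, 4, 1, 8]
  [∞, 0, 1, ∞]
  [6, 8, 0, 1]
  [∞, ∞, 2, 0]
Closure =
  [0, 4, 1, 2]
  [7, 0, 1, 2]
  [6, 8, 0, 1]
  [8, 10, 2, 0]

This is the Floyd-Warshall all-pairs shortest-path computation. For each intermediate vertex k = 0, 1, …, 3, update dist[i][j] ← min(dist[i][j], dist[i][k] + dist[k][j]). The final matrix gives, for each (i, j), the minimum total weight of any directed path from i to j (possibly empty when i = j).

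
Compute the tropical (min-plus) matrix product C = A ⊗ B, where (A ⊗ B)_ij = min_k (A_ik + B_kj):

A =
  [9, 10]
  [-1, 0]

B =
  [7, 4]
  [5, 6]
A ⊗ B =
  [15, 13]
  [5, 3]

Apply the min-plus product entry-by-entry:
  C[0][0] = min over k of (A[0][0] + B[0][0] = 9 + 7 = 16, A[0][1] + B[1][0] = 10 + 5 = 15) = 15 (attained at k = 1)
  C[0][1] = min over k of (A[0][0] + B[0][1] = 9 + 4 = 13, A[0][1] + B[1][1] = 10 + 6 = 16) = 13 (attained at k = 0)
  C[1][0] = min over k of (A[1][0] + B[0][0] = -1 + 7 = 6, A[1][1] + B[1][0] = 0 + 5 = 5) = 5 (attained at k = 1)
  C[1][1] = min over k of (A[1][0] + B[0][1] = -1 + 4 = 3, A[1][1] + B[1][1] = 0 + 6 = 6) = 3 (attained at k = 0)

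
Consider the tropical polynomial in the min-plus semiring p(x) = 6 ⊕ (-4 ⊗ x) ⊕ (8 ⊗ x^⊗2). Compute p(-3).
p(-3) = -7

A tropical monomial a ⊗ x^⊗i evaluates to a + i · x. Evaluating each term at x = -3:
  Term 0 contributes 6 + 0 · -3 = 6
  Term 1 contributes -4 + 1 · -3 = -7
  Term 2 contributes 8 + 2 · -3 = 2
p(-3) = ⊕ of these = min[6, -7, 2] = -7.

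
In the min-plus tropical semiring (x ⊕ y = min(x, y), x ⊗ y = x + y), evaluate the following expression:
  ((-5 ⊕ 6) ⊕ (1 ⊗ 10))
((-5 ⊕ 6) ⊕ (1 ⊗ 10)) = -5

Expand innermost to outermost. Recall ⊕ takes the minimum of its arguments and ⊗ takes their sum. Working out the expression ((-5 ⊕ 6) ⊕ (1 ⊗ 10)) gives -5.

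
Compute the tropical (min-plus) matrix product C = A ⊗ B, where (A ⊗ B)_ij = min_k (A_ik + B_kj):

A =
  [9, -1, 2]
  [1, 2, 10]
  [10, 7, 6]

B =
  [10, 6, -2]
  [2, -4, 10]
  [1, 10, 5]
A ⊗ B =
  [1, -5, 7]
  [4, -2, -1]
  [7, 3, 8]

Apply the min-plus product entry-by-entry:
  C[0][0] = min over k of (A[0][0] + B[0][0] = 9 + 10 = 19, A[0][1] + B[1][0] = -1 + 2 = 1, A[0][2] + B[2][0] = 2 + 1 = 3) = 1 (attained at k = 1)
  C[0][1] = min over k of (A[0][0] + B[0][1] = 9 + 6 = 15, A[0][1] + B[1][1] = -1 + -4 = -5, A[0][2] + B[2][1] = 2 + 10 = 12) = -5 (attained at k = 1)
  C[0][2] = min over k of (A[0][0] + B[0][2] = 9 + -2 = 7, A[0][1] + B[1][2] = -1 + 10 = 9, A[0][2] + B[2][2] = 2 + 5 = 7) = 7 (attained at k = 0)
  C[1][0] = min over k of (A[1][0] + B[0][0] = 1 + 10 = 11, A[1][1] + B[1][0] = 2 + 2 = 4, A[1][2] + B[2][0] = 10 + 1 = 11) = 4 (attained at k = 1)
  C[1][1] = min over k of (A[1][0] + B[0][1] = 1 + 6 = 7, A[1][1] + B[1][1] = 2 + -4 = -2, A[1][2] + B[2][1] = 10 + 10 = 20) = -2 (attained at k = 1)
  C[1][2] = min over k of (A[1][0] + B[0][2] = 1 + -2 = -1, A[1][1] + B[1][2] = 2 + 10 = 12, A[1][2] + B[2][2] = 10 + 5 = 15) = -1 (attained at k = 0)
  C[2][0] = min over k of (A[2][0] + B[0][0] = 10 + 10 = 20, A[2][1] + B[1][0] = 7 + 2 = 9, A[2][2] + B[2][0] = 6 + 1 = 7) = 7 (attained at k = 2)
  C[2][1] = min over k of (A[2][0] + B[0][1] = 10 + 6 = 16, A[2][1] + B[1][1] = 7 + -4 = 3, A[2][2] + B[2][1] = 6 + 10 = 16) = 3 (attained at k = 1)
  C[2][2] = min over k of (A[2][0] + B[0][2] = 10 + -2 = 8, A[2][1] + B[1][2] = 7 + 10 = 17, A[2][2] + B[2][2] = 6 + 5 = 11) = 8 (attained at k = 0)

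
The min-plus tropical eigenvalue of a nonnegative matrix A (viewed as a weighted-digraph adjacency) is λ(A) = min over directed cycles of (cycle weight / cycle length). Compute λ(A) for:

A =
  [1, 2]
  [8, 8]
λ(A) = 1

Enumerate directed cycles and compute their means (weight / length). Sample:
  cycle 0 → 0: weight = 1, length = 1, mean = 1/1 ≈ 1.000
  cycle 1 → 1: weight = 8, length = 1, mean = 8/1 ≈ 8.000
  cycle 0 → 1 → 0: weight = 10, length = 2, mean = 10/2 ≈ 5.000
  cycle 1 → 0 → 1: weight = 10, length = 2, mean = 10/2 ≈ 5.000
Minimum mean = 1.000, attained e.g. along the cycle 0 → 0 with weight 1 and length 1. So λ(A) = 1/1 = 1.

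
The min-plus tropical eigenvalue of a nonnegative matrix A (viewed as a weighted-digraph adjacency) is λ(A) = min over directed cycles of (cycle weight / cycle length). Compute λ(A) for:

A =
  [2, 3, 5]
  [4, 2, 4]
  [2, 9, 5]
λ(A) = 2

Enumerate directed cycles and compute their means (weight / length). Sample:
  cycle 0 → 0: weight = 2, length = 1, mean = 2/1 ≈ 2.000
  cycle 1 → 1: weight = 2, length = 1, mean = 2/1 ≈ 2.000
  cycle 2 → 2: weight = 5, length = 1, mean = 5/1 ≈ 5.000
  cycle 0 → 1 → 0: weight = 7, length = 2, mean = 7/2 ≈ 3.500
  cycle 0 → 2 → 0: weight = 7, length = 2, mean = 7/2 ≈ 3.500
  cycle 1 → 0 → 1: weight = 7, length = 2, mean = 7/2 ≈ 3.500
Minimum mean = 2.000, attained e.g. along the cycle 0 → 0 with weight 2 and length 1. So λ(A) = 2/1 = 2.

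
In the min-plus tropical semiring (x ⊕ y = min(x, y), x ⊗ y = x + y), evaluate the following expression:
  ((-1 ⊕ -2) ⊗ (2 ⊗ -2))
((-1 ⊕ -2) ⊗ (2 ⊗ -2)) = -2

Expand innermost to outermost. Recall ⊕ takes the minimum of its arguments and ⊗ takes their sum. Working out the expression ((-1 ⊕ -2) ⊗ (2 ⊗ -2)) gives -2.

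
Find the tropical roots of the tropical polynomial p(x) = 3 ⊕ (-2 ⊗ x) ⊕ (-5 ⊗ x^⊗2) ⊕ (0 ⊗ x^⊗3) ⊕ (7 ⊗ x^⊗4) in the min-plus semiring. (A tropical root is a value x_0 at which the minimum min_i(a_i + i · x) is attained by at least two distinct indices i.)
Roots: {-7, -5, 3, 5}

Each tropical root is a break point of the lower envelope of the lines y = a_i + i · x (there are 5 lines, with slopes 0, 1, ..., 4). Only the lines that attain the minimum somewhere contribute to roots; other lines are dominated. Here the surviving (envelope) indices are i = 4, i = 3, i = 2, i = 1, i = 0.
Intersections between consecutive envelope lines give the roots: for adjacent envelope indices i < j the intersection is x = (a_i − a_j) / (j − i). Reading off the sorted break points: {-7, -5, 3, 5}.
Verification: at each break x_0, at least two indices attain the minimum of min_i(a_i + i · x_0).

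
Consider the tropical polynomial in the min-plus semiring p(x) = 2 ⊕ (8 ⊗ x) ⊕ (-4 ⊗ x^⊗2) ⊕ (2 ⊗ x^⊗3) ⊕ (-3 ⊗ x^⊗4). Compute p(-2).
p(-2) = -11

A tropical monomial a ⊗ x^⊗i evaluates to a + i · x. Evaluating each term at x = -2:
  Term 0 contributes 2 + 0 · -2 = 2
  Term 1 contributes 8 + 1 · -2 = 6
  Term 2 contributes -4 + 2 · -2 = -8
  Term 3 contributes 2 + 3 · -2 = -4
  Term 4 contributes -3 + 4 · -2 = -11
p(-2) = ⊕ of these = min[2, 6, -8, -4, -11] = -11.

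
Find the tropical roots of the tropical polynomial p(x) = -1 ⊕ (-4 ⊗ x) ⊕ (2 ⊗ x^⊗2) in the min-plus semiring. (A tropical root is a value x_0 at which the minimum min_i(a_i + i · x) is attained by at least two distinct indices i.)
Roots: {-6, 3}

Each tropical root is a break point of the lower envelope of the lines y = a_i + i · x (there are 3 lines, with slopes 0, 1, ..., 2). Only the lines that attain the minimum somewhere contribute to roots; other lines are dominated. Here the surviving (envelope) indices are i = 2, i = 1, i = 0.
Intersections between consecutive envelope lines give the roots: for adjacent envelope indices i < j the intersection is x = (a_i − a_j) / (j − i). Reading off the sorted break points: {-6, 3}.
Verification: at each break x_0, at least two indices attain the minimum of min_i(a_i + i · x_0).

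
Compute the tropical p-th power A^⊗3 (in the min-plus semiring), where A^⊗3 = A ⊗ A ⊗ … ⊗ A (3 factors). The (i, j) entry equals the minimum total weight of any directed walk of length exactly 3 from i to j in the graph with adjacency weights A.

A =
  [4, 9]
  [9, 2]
A^⊗3 =
  [12, 13]
  [13, 6]

Each entry (A^⊗3)_ij equals the minimum over all length-3 walks i = v_0 → v_1 → … → v_3 = j of Σ_t A[v_t][v_{t+1}]. For example, for (i, j) = (0, 1) we minimise over 4 possible intermediate vertex sequences; the minimum is 13, attained along the walk 0 → 1 → 1 → 1.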